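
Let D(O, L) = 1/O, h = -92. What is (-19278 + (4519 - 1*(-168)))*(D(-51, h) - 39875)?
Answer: 29672636966/51 ≈ 5.8182e+8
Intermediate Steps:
(-19278 + (4519 - 1*(-168)))*(D(-51, h) - 39875) = (-19278 + (4519 - 1*(-168)))*(1/(-51) - 39875) = (-19278 + (4519 + 168))*(-1/51 - 39875) = (-19278 + 4687)*(-2033626/51) = -14591*(-2033626/51) = 29672636966/51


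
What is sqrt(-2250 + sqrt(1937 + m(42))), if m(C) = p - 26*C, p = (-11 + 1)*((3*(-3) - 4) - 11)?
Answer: sqrt(-2250 + sqrt(1085)) ≈ 47.086*I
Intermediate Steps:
p = 240 (p = -10*((-9 - 4) - 11) = -10*(-13 - 11) = -10*(-24) = 240)
m(C) = 240 - 26*C
sqrt(-2250 + sqrt(1937 + m(42))) = sqrt(-2250 + sqrt(1937 + (240 - 26*42))) = sqrt(-2250 + sqrt(1937 + (240 - 1092))) = sqrt(-2250 + sqrt(1937 - 852)) = sqrt(-2250 + sqrt(1085))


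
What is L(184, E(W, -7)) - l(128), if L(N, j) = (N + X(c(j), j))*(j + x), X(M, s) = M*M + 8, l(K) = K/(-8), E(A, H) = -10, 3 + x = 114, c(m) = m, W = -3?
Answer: 29508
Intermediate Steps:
x = 111 (x = -3 + 114 = 111)
l(K) = -K/8 (l(K) = K*(-⅛) = -K/8)
X(M, s) = 8 + M² (X(M, s) = M² + 8 = 8 + M²)
L(N, j) = (111 + j)*(8 + N + j²) (L(N, j) = (N + (8 + j²))*(j + 111) = (8 + N + j²)*(111 + j) = (111 + j)*(8 + N + j²))
L(184, E(W, -7)) - l(128) = (888 + 111*184 + 111*(-10)² + 184*(-10) - 10*(8 + (-10)²)) - (-1)*128/8 = (888 + 20424 + 111*100 - 1840 - 10*(8 + 100)) - 1*(-16) = (888 + 20424 + 11100 - 1840 - 10*108) + 16 = (888 + 20424 + 11100 - 1840 - 1080) + 16 = 29492 + 16 = 29508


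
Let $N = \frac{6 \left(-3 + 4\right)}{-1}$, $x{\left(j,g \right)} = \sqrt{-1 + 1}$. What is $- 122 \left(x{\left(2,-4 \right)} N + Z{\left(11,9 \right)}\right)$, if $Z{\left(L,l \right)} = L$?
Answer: $-1342$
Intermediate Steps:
$x{\left(j,g \right)} = 0$ ($x{\left(j,g \right)} = \sqrt{0} = 0$)
$N = -6$ ($N = 6 \cdot 1 \left(-1\right) = 6 \left(-1\right) = -6$)
$- 122 \left(x{\left(2,-4 \right)} N + Z{\left(11,9 \right)}\right) = - 122 \left(0 \left(-6\right) + 11\right) = - 122 \left(0 + 11\right) = \left(-122\right) 11 = -1342$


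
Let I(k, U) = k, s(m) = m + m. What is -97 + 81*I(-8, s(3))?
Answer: -745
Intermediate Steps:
s(m) = 2*m
-97 + 81*I(-8, s(3)) = -97 + 81*(-8) = -97 - 648 = -745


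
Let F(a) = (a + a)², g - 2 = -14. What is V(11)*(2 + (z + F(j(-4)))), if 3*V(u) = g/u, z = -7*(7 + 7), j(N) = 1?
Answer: 368/11 ≈ 33.455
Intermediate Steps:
g = -12 (g = 2 - 14 = -12)
z = -98 (z = -7*14 = -98)
V(u) = -4/u (V(u) = (-12/u)/3 = -4/u)
F(a) = 4*a² (F(a) = (2*a)² = 4*a²)
V(11)*(2 + (z + F(j(-4)))) = (-4/11)*(2 + (-98 + 4*1²)) = (-4*1/11)*(2 + (-98 + 4*1)) = -4*(2 + (-98 + 4))/11 = -4*(2 - 94)/11 = -4/11*(-92) = 368/11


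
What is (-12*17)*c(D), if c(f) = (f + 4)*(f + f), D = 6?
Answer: -24480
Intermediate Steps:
c(f) = 2*f*(4 + f) (c(f) = (4 + f)*(2*f) = 2*f*(4 + f))
(-12*17)*c(D) = (-12*17)*(2*6*(4 + 6)) = -408*6*10 = -204*120 = -24480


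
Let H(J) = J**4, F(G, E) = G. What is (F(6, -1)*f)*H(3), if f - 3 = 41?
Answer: 21384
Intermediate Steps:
f = 44 (f = 3 + 41 = 44)
(F(6, -1)*f)*H(3) = (6*44)*3**4 = 264*81 = 21384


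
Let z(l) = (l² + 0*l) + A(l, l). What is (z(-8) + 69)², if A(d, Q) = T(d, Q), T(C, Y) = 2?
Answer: 18225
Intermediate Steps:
A(d, Q) = 2
z(l) = 2 + l² (z(l) = (l² + 0*l) + 2 = (l² + 0) + 2 = l² + 2 = 2 + l²)
(z(-8) + 69)² = ((2 + (-8)²) + 69)² = ((2 + 64) + 69)² = (66 + 69)² = 135² = 18225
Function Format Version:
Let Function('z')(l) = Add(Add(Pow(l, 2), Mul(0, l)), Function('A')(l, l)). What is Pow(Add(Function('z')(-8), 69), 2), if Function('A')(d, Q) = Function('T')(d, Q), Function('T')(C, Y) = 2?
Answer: 18225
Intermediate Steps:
Function('A')(d, Q) = 2
Function('z')(l) = Add(2, Pow(l, 2)) (Function('z')(l) = Add(Add(Pow(l, 2), Mul(0, l)), 2) = Add(Add(Pow(l, 2), 0), 2) = Add(Pow(l, 2), 2) = Add(2, Pow(l, 2)))
Pow(Add(Function('z')(-8), 69), 2) = Pow(Add(Add(2, Pow(-8, 2)), 69), 2) = Pow(Add(Add(2, 64), 69), 2) = Pow(Add(66, 69), 2) = Pow(135, 2) = 18225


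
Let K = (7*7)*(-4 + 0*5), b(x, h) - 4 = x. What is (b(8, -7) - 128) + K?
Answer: -312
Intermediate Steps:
b(x, h) = 4 + x
K = -196 (K = 49*(-4 + 0) = 49*(-4) = -196)
(b(8, -7) - 128) + K = ((4 + 8) - 128) - 196 = (12 - 128) - 196 = -116 - 196 = -312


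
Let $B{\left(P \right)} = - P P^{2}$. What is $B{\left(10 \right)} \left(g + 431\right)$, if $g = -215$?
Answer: $-216000$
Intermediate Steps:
$B{\left(P \right)} = - P^{3}$
$B{\left(10 \right)} \left(g + 431\right) = - 10^{3} \left(-215 + 431\right) = \left(-1\right) 1000 \cdot 216 = \left(-1000\right) 216 = -216000$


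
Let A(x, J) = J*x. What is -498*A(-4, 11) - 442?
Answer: 21470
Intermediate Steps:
-498*A(-4, 11) - 442 = -5478*(-4) - 442 = -498*(-44) - 442 = 21912 - 442 = 21470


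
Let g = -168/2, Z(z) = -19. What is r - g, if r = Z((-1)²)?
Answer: 65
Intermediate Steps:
r = -19
g = -84 (g = -168/2 = -42*2 = -84)
r - g = -19 - 1*(-84) = -19 + 84 = 65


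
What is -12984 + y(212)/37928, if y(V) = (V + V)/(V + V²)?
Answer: -52446686687/4039332 ≈ -12984.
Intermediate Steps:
y(V) = 2*V/(V + V²) (y(V) = (2*V)/(V + V²) = 2*V/(V + V²))
-12984 + y(212)/37928 = -12984 + (2/(1 + 212))/37928 = -12984 + (2/213)*(1/37928) = -12984 + 1/4039332 = -52446686687/4039332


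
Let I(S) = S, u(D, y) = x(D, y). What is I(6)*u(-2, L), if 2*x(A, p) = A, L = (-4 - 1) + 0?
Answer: -6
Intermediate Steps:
L = -5 (L = -5 + 0 = -5)
x(A, p) = A/2
u(D, y) = D/2
I(6)*u(-2, L) = 6*((½)*(-2)) = 6*(-1) = -6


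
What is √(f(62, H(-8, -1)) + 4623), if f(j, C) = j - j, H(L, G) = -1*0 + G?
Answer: √4623 ≈ 67.993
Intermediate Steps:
H(L, G) = G (H(L, G) = 0 + G = G)
f(j, C) = 0
√(f(62, H(-8, -1)) + 4623) = √(0 + 4623) = √4623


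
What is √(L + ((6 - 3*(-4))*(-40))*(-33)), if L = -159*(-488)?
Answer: 2*√25338 ≈ 318.36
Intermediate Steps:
L = 77592
√(L + ((6 - 3*(-4))*(-40))*(-33)) = √(77592 + ((6 - 3*(-4))*(-40))*(-33)) = √(77592 + ((6 + 12)*(-40))*(-33)) = √(77592 + (18*(-40))*(-33)) = √(77592 - 720*(-33)) = √(77592 + 23760) = √101352 = 2*√25338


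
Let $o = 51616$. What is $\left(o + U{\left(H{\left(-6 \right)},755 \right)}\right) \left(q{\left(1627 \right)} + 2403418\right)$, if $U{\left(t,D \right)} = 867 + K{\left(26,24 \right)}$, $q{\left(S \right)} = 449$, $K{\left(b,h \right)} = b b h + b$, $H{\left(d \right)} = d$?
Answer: $165224990511$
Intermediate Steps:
$K{\left(b,h \right)} = b + h b^{2}$ ($K{\left(b,h \right)} = b^{2} h + b = h b^{2} + b = b + h b^{2}$)
$U{\left(t,D \right)} = 17117$ ($U{\left(t,D \right)} = 867 + 26 \left(1 + 26 \cdot 24\right) = 867 + 26 \left(1 + 624\right) = 867 + 26 \cdot 625 = 867 + 16250 = 17117$)
$\left(o + U{\left(H{\left(-6 \right)},755 \right)}\right) \left(q{\left(1627 \right)} + 2403418\right) = \left(51616 + 17117\right) \left(449 + 2403418\right) = 68733 \cdot 2403867 = 165224990511$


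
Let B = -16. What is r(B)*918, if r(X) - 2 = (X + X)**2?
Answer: 941868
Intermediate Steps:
r(X) = 2 + 4*X**2 (r(X) = 2 + (X + X)**2 = 2 + (2*X)**2 = 2 + 4*X**2)
r(B)*918 = (2 + 4*(-16)**2)*918 = (2 + 4*256)*918 = (2 + 1024)*918 = 1026*918 = 941868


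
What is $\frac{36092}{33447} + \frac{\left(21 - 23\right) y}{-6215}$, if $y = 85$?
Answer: $\frac{45999554}{41574621} \approx 1.1064$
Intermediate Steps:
$\frac{36092}{33447} + \frac{\left(21 - 23\right) y}{-6215} = \frac{36092}{33447} + \frac{\left(21 - 23\right) 85}{-6215} = 36092 \cdot \frac{1}{33447} + \left(-2\right) 85 \left(- \frac{1}{6215}\right) = \frac{36092}{33447} - - \frac{34}{1243} = \frac{36092}{33447} + \frac{34}{1243} = \frac{45999554}{41574621}$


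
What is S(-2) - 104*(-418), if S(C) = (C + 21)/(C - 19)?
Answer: 912893/21 ≈ 43471.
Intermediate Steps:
S(C) = (21 + C)/(-19 + C)
S(-2) - 104*(-418) = (21 - 2)/(-19 - 2) - 104*(-418) = 19/(-21) + 43472 = -1/21*19 + 43472 = -19/21 + 43472 = 912893/21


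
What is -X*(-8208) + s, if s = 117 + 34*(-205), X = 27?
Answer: 214763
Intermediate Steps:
s = -6853 (s = 117 - 6970 = -6853)
-X*(-8208) + s = -27*(-8208) - 6853 = -1*(-221616) - 6853 = 221616 - 6853 = 214763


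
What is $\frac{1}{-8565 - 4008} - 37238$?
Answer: $- \frac{468193375}{12573} \approx -37238.0$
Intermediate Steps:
$\frac{1}{-8565 - 4008} - 37238 = \frac{1}{-12573} - 37238 = - \frac{1}{12573} - 37238 = - \frac{468193375}{12573}$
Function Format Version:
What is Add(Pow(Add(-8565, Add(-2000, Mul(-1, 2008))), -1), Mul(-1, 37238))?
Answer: Rational(-468193375, 12573) ≈ -37238.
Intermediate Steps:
Add(Pow(Add(-8565, Add(-2000, Mul(-1, 2008))), -1), Mul(-1, 37238)) = Add(Pow(Add(-8565, Add(-2000, -2008)), -1), -37238) = Add(Pow(Add(-8565, -4008), -1), -37238) = Add(Pow(-12573, -1), -37238) = Add(Rational(-1, 12573), -37238) = Rational(-468193375, 12573)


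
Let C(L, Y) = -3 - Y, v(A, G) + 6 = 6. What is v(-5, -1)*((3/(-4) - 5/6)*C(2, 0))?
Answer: 0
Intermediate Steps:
v(A, G) = 0 (v(A, G) = -6 + 6 = 0)
v(-5, -1)*((3/(-4) - 5/6)*C(2, 0)) = 0*((3/(-4) - 5/6)*(-3 - 1*0)) = 0*((3*(-1/4) - 5*1/6)*(-3 + 0)) = 0*((-3/4 - 5/6)*(-3)) = 0*(-19/12*(-3)) = 0*(19/4) = 0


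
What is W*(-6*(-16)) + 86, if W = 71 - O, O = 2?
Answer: 6710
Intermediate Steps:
W = 69 (W = 71 - 1*2 = 71 - 2 = 69)
W*(-6*(-16)) + 86 = 69*(-6*(-16)) + 86 = 69*96 + 86 = 6624 + 86 = 6710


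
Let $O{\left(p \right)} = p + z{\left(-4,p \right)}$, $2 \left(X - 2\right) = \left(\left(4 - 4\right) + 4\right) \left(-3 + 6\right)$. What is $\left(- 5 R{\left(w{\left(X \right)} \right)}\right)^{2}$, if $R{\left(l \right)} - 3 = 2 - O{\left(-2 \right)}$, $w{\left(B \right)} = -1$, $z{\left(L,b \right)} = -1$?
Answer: $1600$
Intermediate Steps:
$X = 8$ ($X = 2 + \frac{\left(\left(4 - 4\right) + 4\right) \left(-3 + 6\right)}{2} = 2 + \frac{\left(0 + 4\right) 3}{2} = 2 + \frac{4 \cdot 3}{2} = 2 + \frac{1}{2} \cdot 12 = 2 + 6 = 8$)
$O{\left(p \right)} = -1 + p$ ($O{\left(p \right)} = p - 1 = -1 + p$)
$R{\left(l \right)} = 8$ ($R{\left(l \right)} = 3 + \left(2 - \left(-1 - 2\right)\right) = 3 + \left(2 - -3\right) = 3 + \left(2 + 3\right) = 3 + 5 = 8$)
$\left(- 5 R{\left(w{\left(X \right)} \right)}\right)^{2} = \left(\left(-5\right) 8\right)^{2} = \left(-40\right)^{2} = 1600$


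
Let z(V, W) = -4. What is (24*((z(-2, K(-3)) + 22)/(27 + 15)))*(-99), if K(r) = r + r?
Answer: -7128/7 ≈ -1018.3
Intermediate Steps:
K(r) = 2*r
(24*((z(-2, K(-3)) + 22)/(27 + 15)))*(-99) = (24*((-4 + 22)/(27 + 15)))*(-99) = (24*(18/42))*(-99) = (24*(18*(1/42)))*(-99) = (24*(3/7))*(-99) = (72/7)*(-99) = -7128/7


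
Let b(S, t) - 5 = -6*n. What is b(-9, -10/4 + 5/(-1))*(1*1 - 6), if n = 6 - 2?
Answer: 95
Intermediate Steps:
n = 4
b(S, t) = -19 (b(S, t) = 5 - 6*4 = 5 - 24 = -19)
b(-9, -10/4 + 5/(-1))*(1*1 - 6) = -19*(1*1 - 6) = -19*(1 - 6) = -19*(-5) = 95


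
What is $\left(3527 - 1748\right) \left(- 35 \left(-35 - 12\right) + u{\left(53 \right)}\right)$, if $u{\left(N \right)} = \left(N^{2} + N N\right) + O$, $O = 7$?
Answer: $12933330$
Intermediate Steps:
$u{\left(N \right)} = 7 + 2 N^{2}$ ($u{\left(N \right)} = \left(N^{2} + N N\right) + 7 = \left(N^{2} + N^{2}\right) + 7 = 2 N^{2} + 7 = 7 + 2 N^{2}$)
$\left(3527 - 1748\right) \left(- 35 \left(-35 - 12\right) + u{\left(53 \right)}\right) = \left(3527 - 1748\right) \left(- 35 \left(-35 - 12\right) + \left(7 + 2 \cdot 53^{2}\right)\right) = 1779 \left(\left(-35\right) \left(-47\right) + \left(7 + 2 \cdot 2809\right)\right) = 1779 \left(1645 + \left(7 + 5618\right)\right) = 1779 \left(1645 + 5625\right) = 1779 \cdot 7270 = 12933330$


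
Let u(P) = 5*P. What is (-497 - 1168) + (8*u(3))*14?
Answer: 15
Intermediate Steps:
(-497 - 1168) + (8*u(3))*14 = (-497 - 1168) + (8*(5*3))*14 = -1665 + (8*15)*14 = -1665 + 120*14 = -1665 + 1680 = 15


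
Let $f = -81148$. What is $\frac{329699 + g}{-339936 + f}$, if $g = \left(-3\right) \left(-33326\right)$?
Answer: $- \frac{429677}{421084} \approx -1.0204$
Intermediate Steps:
$g = 99978$
$\frac{329699 + g}{-339936 + f} = \frac{329699 + 99978}{-339936 - 81148} = \frac{429677}{-421084} = 429677 \left(- \frac{1}{421084}\right) = - \frac{429677}{421084}$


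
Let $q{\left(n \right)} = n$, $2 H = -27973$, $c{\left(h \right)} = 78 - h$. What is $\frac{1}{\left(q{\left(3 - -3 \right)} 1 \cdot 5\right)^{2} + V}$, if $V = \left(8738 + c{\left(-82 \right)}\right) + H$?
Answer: $- \frac{2}{8377} \approx -0.00023875$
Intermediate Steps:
$H = - \frac{27973}{2}$ ($H = \frac{1}{2} \left(-27973\right) = - \frac{27973}{2} \approx -13987.0$)
$V = - \frac{10177}{2}$ ($V = \left(8738 + \left(78 - -82\right)\right) - \frac{27973}{2} = \left(8738 + \left(78 + 82\right)\right) - \frac{27973}{2} = \left(8738 + 160\right) - \frac{27973}{2} = 8898 - \frac{27973}{2} = - \frac{10177}{2} \approx -5088.5$)
$\frac{1}{\left(q{\left(3 - -3 \right)} 1 \cdot 5\right)^{2} + V} = \frac{1}{\left(\left(3 - -3\right) 1 \cdot 5\right)^{2} - \frac{10177}{2}} = \frac{1}{\left(\left(3 + 3\right) 1 \cdot 5\right)^{2} - \frac{10177}{2}} = \frac{1}{\left(6 \cdot 1 \cdot 5\right)^{2} - \frac{10177}{2}} = \frac{1}{\left(6 \cdot 5\right)^{2} - \frac{10177}{2}} = \frac{1}{30^{2} - \frac{10177}{2}} = \frac{1}{900 - \frac{10177}{2}} = \frac{1}{- \frac{8377}{2}} = - \frac{2}{8377}$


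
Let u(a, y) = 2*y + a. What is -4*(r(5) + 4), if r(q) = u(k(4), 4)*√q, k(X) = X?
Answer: -16 - 48*√5 ≈ -123.33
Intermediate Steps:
u(a, y) = a + 2*y
r(q) = 12*√q (r(q) = (4 + 2*4)*√q = (4 + 8)*√q = 12*√q)
-4*(r(5) + 4) = -4*(12*√5 + 4) = -4*(4 + 12*√5) = -16 - 48*√5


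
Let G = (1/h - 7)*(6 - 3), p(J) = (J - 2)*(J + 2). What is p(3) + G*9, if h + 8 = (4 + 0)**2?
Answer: -1445/8 ≈ -180.63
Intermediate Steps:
h = 8 (h = -8 + (4 + 0)**2 = -8 + 4**2 = -8 + 16 = 8)
p(J) = (-2 + J)*(2 + J)
G = -165/8 (G = (1/8 - 7)*(6 - 3) = (1/8 - 7)*3 = -55/8*3 = -165/8 ≈ -20.625)
p(3) + G*9 = (-4 + 3**2) - 165/8*9 = (-4 + 9) - 1485/8 = 5 - 1485/8 = -1445/8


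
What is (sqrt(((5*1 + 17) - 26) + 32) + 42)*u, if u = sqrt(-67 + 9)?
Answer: 2*I*sqrt(58)*(21 + sqrt(7)) ≈ 360.16*I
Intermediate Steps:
u = I*sqrt(58) (u = sqrt(-58) = I*sqrt(58) ≈ 7.6158*I)
(sqrt(((5*1 + 17) - 26) + 32) + 42)*u = (sqrt(((5*1 + 17) - 26) + 32) + 42)*(I*sqrt(58)) = (sqrt(((5 + 17) - 26) + 32) + 42)*(I*sqrt(58)) = (sqrt((22 - 26) + 32) + 42)*(I*sqrt(58)) = (sqrt(-4 + 32) + 42)*(I*sqrt(58)) = (sqrt(28) + 42)*(I*sqrt(58)) = (2*sqrt(7) + 42)*(I*sqrt(58)) = (42 + 2*sqrt(7))*(I*sqrt(58)) = I*sqrt(58)*(42 + 2*sqrt(7))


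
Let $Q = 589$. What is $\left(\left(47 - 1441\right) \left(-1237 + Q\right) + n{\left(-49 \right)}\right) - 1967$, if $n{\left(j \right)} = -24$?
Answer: $901321$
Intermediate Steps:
$\left(\left(47 - 1441\right) \left(-1237 + Q\right) + n{\left(-49 \right)}\right) - 1967 = \left(\left(47 - 1441\right) \left(-1237 + 589\right) - 24\right) - 1967 = \left(\left(-1394\right) \left(-648\right) - 24\right) - 1967 = \left(903312 - 24\right) - 1967 = 903288 - 1967 = 901321$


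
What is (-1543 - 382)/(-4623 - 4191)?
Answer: 1925/8814 ≈ 0.21840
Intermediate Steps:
(-1543 - 382)/(-4623 - 4191) = -1925/(-8814) = -1925*(-1/8814) = 1925/8814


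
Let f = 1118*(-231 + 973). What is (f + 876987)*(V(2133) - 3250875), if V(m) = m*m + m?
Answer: 2220121996221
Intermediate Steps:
V(m) = m + m**2 (V(m) = m**2 + m = m + m**2)
f = 829556 (f = 1118*742 = 829556)
(f + 876987)*(V(2133) - 3250875) = (829556 + 876987)*(2133*(1 + 2133) - 3250875) = 1706543*(2133*2134 - 3250875) = 1706543*(4551822 - 3250875) = 1706543*1300947 = 2220121996221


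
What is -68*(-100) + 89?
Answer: 6889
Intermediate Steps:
-68*(-100) + 89 = 6800 + 89 = 6889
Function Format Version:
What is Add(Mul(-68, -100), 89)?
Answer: 6889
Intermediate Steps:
Add(Mul(-68, -100), 89) = Add(6800, 89) = 6889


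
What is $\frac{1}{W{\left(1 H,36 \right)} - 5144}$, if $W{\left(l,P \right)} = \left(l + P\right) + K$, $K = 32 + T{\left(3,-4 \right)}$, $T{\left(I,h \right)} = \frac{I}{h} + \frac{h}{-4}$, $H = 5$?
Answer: $- \frac{4}{20283} \approx -0.00019721$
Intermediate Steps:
$T{\left(I,h \right)} = - \frac{h}{4} + \frac{I}{h}$ ($T{\left(I,h \right)} = \frac{I}{h} + h \left(- \frac{1}{4}\right) = \frac{I}{h} - \frac{h}{4} = - \frac{h}{4} + \frac{I}{h}$)
$K = \frac{129}{4}$ ($K = 32 + \left(\left(- \frac{1}{4}\right) \left(-4\right) + \frac{3}{-4}\right) = 32 + \left(1 + 3 \left(- \frac{1}{4}\right)\right) = 32 + \left(1 - \frac{3}{4}\right) = 32 + \frac{1}{4} = \frac{129}{4} \approx 32.25$)
$W{\left(l,P \right)} = \frac{129}{4} + P + l$ ($W{\left(l,P \right)} = \left(l + P\right) + \frac{129}{4} = \left(P + l\right) + \frac{129}{4} = \frac{129}{4} + P + l$)
$\frac{1}{W{\left(1 H,36 \right)} - 5144} = \frac{1}{\left(\frac{129}{4} + 36 + 1 \cdot 5\right) - 5144} = \frac{1}{\left(\frac{129}{4} + 36 + 5\right) - 5144} = \frac{1}{\frac{293}{4} - 5144} = \frac{1}{- \frac{20283}{4}} = - \frac{4}{20283}$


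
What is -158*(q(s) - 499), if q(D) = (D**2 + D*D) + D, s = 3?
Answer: 75524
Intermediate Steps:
q(D) = D + 2*D**2 (q(D) = (D**2 + D**2) + D = 2*D**2 + D = D + 2*D**2)
-158*(q(s) - 499) = -158*(3*(1 + 2*3) - 499) = -158*(3*(1 + 6) - 499) = -158*(3*7 - 499) = -158*(21 - 499) = -158*(-478) = 75524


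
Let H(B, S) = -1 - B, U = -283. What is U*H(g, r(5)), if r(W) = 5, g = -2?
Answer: -283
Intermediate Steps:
U*H(g, r(5)) = -283*(-1 - 1*(-2)) = -283*(-1 + 2) = -283*1 = -283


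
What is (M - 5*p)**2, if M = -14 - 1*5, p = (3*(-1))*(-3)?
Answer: 4096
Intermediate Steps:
p = 9 (p = -3*(-3) = 9)
M = -19 (M = -14 - 5 = -19)
(M - 5*p)**2 = (-19 - 5*9)**2 = (-19 - 45)**2 = (-64)**2 = 4096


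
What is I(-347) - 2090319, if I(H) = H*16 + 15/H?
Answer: -727267252/347 ≈ -2.0959e+6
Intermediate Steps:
I(H) = 15/H + 16*H (I(H) = 16*H + 15/H = 15/H + 16*H)
I(-347) - 2090319 = (15/(-347) + 16*(-347)) - 2090319 = (15*(-1/347) - 5552) - 2090319 = (-15/347 - 5552) - 2090319 = -1926559/347 - 2090319 = -727267252/347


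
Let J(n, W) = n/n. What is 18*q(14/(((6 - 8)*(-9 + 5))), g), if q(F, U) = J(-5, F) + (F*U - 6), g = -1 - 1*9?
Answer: -405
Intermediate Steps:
J(n, W) = 1
g = -10 (g = -1 - 9 = -10)
q(F, U) = -5 + F*U (q(F, U) = 1 + (F*U - 6) = 1 + (-6 + F*U) = -5 + F*U)
18*q(14/(((6 - 8)*(-9 + 5))), g) = 18*(-5 + (14/(((6 - 8)*(-9 + 5))))*(-10)) = 18*(-5 + (14/((-2*(-4))))*(-10)) = 18*(-5 + (14/8)*(-10)) = 18*(-5 + (14*(⅛))*(-10)) = 18*(-5 + (7/4)*(-10)) = 18*(-5 - 35/2) = 18*(-45/2) = -405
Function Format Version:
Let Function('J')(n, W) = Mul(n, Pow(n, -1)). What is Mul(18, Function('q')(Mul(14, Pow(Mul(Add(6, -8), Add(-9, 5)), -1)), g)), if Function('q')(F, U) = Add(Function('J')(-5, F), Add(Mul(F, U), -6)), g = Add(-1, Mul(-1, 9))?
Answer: -405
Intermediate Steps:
Function('J')(n, W) = 1
g = -10 (g = Add(-1, -9) = -10)
Function('q')(F, U) = Add(-5, Mul(F, U)) (Function('q')(F, U) = Add(1, Add(Mul(F, U), -6)) = Add(1, Add(-6, Mul(F, U))) = Add(-5, Mul(F, U)))
Mul(18, Function('q')(Mul(14, Pow(Mul(Add(6, -8), Add(-9, 5)), -1)), g)) = Mul(18, Add(-5, Mul(Mul(14, Pow(Mul(Add(6, -8), Add(-9, 5)), -1)), -10))) = Mul(18, Add(-5, Mul(Mul(14, Pow(Mul(-2, -4), -1)), -10))) = Mul(18, Add(-5, Mul(Mul(14, Pow(8, -1)), -10))) = Mul(18, Add(-5, Mul(Mul(14, Rational(1, 8)), -10))) = Mul(18, Add(-5, Mul(Rational(7, 4), -10))) = Mul(18, Add(-5, Rational(-35, 2))) = Mul(18, Rational(-45, 2)) = -405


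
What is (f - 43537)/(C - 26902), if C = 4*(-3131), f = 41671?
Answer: 311/6571 ≈ 0.047329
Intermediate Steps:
C = -12524
(f - 43537)/(C - 26902) = (41671 - 43537)/(-12524 - 26902) = -1866/(-39426) = -1866*(-1/39426) = 311/6571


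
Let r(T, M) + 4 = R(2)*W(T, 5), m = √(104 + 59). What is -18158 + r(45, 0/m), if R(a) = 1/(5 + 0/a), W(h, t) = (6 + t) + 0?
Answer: -90799/5 ≈ -18160.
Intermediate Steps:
m = √163 ≈ 12.767
W(h, t) = 6 + t
R(a) = ⅕ (R(a) = 1/(5 + 0) = 1/5 = ⅕)
r(T, M) = -9/5 (r(T, M) = -4 + (6 + 5)/5 = -4 + (⅕)*11 = -4 + 11/5 = -9/5)
-18158 + r(45, 0/m) = -18158 - 9/5 = -90799/5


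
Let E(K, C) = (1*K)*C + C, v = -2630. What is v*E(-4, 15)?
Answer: 118350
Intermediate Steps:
E(K, C) = C + C*K (E(K, C) = K*C + C = C*K + C = C + C*K)
v*E(-4, 15) = -39450*(1 - 4) = -39450*(-3) = -2630*(-45) = 118350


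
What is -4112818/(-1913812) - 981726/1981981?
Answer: 3136344066473/1896569510786 ≈ 1.6537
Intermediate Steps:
-4112818/(-1913812) - 981726/1981981 = -4112818*(-1/1913812) - 981726*1/1981981 = 2056409/956906 - 981726/1981981 = 3136344066473/1896569510786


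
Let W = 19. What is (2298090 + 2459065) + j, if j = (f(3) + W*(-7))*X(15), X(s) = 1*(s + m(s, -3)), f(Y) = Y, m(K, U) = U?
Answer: 4755595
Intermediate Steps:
X(s) = -3 + s (X(s) = 1*(s - 3) = 1*(-3 + s) = -3 + s)
j = -1560 (j = (3 + 19*(-7))*(-3 + 15) = (3 - 133)*12 = -130*12 = -1560)
(2298090 + 2459065) + j = (2298090 + 2459065) - 1560 = 4757155 - 1560 = 4755595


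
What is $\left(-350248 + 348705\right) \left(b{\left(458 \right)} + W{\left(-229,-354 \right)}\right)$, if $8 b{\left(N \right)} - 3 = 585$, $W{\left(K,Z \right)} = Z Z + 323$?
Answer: $- \frac{387948775}{2} \approx -1.9397 \cdot 10^{8}$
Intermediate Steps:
$W{\left(K,Z \right)} = 323 + Z^{2}$ ($W{\left(K,Z \right)} = Z^{2} + 323 = 323 + Z^{2}$)
$b{\left(N \right)} = \frac{147}{2}$ ($b{\left(N \right)} = \frac{3}{8} + \frac{1}{8} \cdot 585 = \frac{3}{8} + \frac{585}{8} = \frac{147}{2}$)
$\left(-350248 + 348705\right) \left(b{\left(458 \right)} + W{\left(-229,-354 \right)}\right) = \left(-350248 + 348705\right) \left(\frac{147}{2} + \left(323 + \left(-354\right)^{2}\right)\right) = - 1543 \left(\frac{147}{2} + \left(323 + 125316\right)\right) = - 1543 \left(\frac{147}{2} + 125639\right) = \left(-1543\right) \frac{251425}{2} = - \frac{387948775}{2}$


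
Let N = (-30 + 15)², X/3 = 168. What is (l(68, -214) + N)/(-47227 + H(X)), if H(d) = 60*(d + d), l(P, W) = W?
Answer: 11/13253 ≈ 0.00083000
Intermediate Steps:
X = 504 (X = 3*168 = 504)
H(d) = 120*d (H(d) = 60*(2*d) = 120*d)
N = 225 (N = (-15)² = 225)
(l(68, -214) + N)/(-47227 + H(X)) = (-214 + 225)/(-47227 + 120*504) = 11/(-47227 + 60480) = 11/13253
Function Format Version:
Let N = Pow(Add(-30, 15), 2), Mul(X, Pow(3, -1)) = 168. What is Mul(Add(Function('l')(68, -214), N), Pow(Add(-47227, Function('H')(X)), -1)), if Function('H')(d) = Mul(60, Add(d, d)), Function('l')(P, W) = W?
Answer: Rational(11, 13253) ≈ 0.00083000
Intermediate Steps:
X = 504 (X = Mul(3, 168) = 504)
Function('H')(d) = Mul(120, d) (Function('H')(d) = Mul(60, Mul(2, d)) = Mul(120, d))
N = 225 (N = Pow(-15, 2) = 225)
Mul(Add(Function('l')(68, -214), N), Pow(Add(-47227, Function('H')(X)), -1)) = Mul(Add(-214, 225), Pow(Add(-47227, Mul(120, 504)), -1)) = Mul(11, Pow(Add(-47227, 60480), -1)) = Mul(11, Pow(13253, -1)) = Mul(11, Rational(1, 13253)) = Rational(11, 13253)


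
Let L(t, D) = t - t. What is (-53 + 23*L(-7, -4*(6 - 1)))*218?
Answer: -11554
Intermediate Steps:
L(t, D) = 0
(-53 + 23*L(-7, -4*(6 - 1)))*218 = (-53 + 23*0)*218 = (-53 + 0)*218 = -53*218 = -11554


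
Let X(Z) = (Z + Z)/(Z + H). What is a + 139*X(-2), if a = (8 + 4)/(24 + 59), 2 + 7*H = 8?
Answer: 80783/166 ≈ 486.64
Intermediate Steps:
H = 6/7 (H = -2/7 + (⅐)*8 = -2/7 + 8/7 = 6/7 ≈ 0.85714)
a = 12/83 ≈ 0.14458
X(Z) = 2*Z/(6/7 + Z) (X(Z) = (Z + Z)/(Z + 6/7) = (2*Z)/(6/7 + Z) = 2*Z/(6/7 + Z))
a + 139*X(-2) = 12/83 + 139*(14*(-2)/(6 + 7*(-2))) = 12/83 + 139*(14*(-2)/(6 - 14)) = 12/83 + 139*(14*(-2)/(-8)) = 12/83 + 139*(14*(-2)*(-⅛)) = 12/83 + 139*(7/2) = 12/83 + 973/2 = 80783/166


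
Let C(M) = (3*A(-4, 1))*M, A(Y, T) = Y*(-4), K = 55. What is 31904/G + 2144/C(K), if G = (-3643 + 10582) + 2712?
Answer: 2185798/530805 ≈ 4.1179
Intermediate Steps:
A(Y, T) = -4*Y
C(M) = 48*M (C(M) = (3*(-4*(-4)))*M = (3*16)*M = 48*M)
G = 9651 (G = 6939 + 2712 = 9651)
31904/G + 2144/C(K) = 31904/9651 + 2144/((48*55)) = 31904*(1/9651) + 2144/2640 = 31904/9651 + 2144*(1/2640) = 31904/9651 + 134/165 = 2185798/530805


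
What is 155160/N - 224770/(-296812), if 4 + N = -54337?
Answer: -16919561675/8064530446 ≈ -2.0980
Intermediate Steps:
N = -54341 (N = -4 - 54337 = -54341)
155160/N - 224770/(-296812) = 155160/(-54341) - 224770/(-296812) = 155160*(-1/54341) - 224770*(-1/296812) = -155160/54341 + 112385/148406 = -16919561675/8064530446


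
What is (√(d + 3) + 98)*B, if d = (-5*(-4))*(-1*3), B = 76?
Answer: 7448 + 76*I*√57 ≈ 7448.0 + 573.79*I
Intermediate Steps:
d = -60 (d = 20*(-3) = -60)
(√(d + 3) + 98)*B = (√(-60 + 3) + 98)*76 = (√(-57) + 98)*76 = (I*√57 + 98)*76 = (98 + I*√57)*76 = 7448 + 76*I*√57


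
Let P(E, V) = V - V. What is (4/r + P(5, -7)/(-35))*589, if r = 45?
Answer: 2356/45 ≈ 52.356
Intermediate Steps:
P(E, V) = 0
(4/r + P(5, -7)/(-35))*589 = (4/45 + 0/(-35))*589 = (4*(1/45) + 0*(-1/35))*589 = (4/45 + 0)*589 = (4/45)*589 = 2356/45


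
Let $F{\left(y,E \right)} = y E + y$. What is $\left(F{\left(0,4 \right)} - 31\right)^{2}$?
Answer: $961$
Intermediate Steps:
$F{\left(y,E \right)} = y + E y$ ($F{\left(y,E \right)} = E y + y = y + E y$)
$\left(F{\left(0,4 \right)} - 31\right)^{2} = \left(0 \left(1 + 4\right) - 31\right)^{2} = \left(0 \cdot 5 - 31\right)^{2} = \left(0 - 31\right)^{2} = \left(-31\right)^{2} = 961$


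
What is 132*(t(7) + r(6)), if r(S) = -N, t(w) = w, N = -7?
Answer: 1848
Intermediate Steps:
r(S) = 7 (r(S) = -1*(-7) = 7)
132*(t(7) + r(6)) = 132*(7 + 7) = 132*14 = 1848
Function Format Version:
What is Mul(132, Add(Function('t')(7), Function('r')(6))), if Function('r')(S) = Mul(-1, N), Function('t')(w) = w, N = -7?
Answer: 1848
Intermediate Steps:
Function('r')(S) = 7 (Function('r')(S) = Mul(-1, -7) = 7)
Mul(132, Add(Function('t')(7), Function('r')(6))) = Mul(132, Add(7, 7)) = Mul(132, 14) = 1848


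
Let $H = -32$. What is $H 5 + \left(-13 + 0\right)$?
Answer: $-173$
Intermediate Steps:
$H 5 + \left(-13 + 0\right) = \left(-32\right) 5 + \left(-13 + 0\right) = -160 - 13 = -173$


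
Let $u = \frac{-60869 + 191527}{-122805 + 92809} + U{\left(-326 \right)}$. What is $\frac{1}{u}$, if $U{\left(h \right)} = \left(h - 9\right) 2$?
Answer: $- \frac{14998}{10113989} \approx -0.0014829$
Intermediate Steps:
$U{\left(h \right)} = -18 + 2 h$ ($U{\left(h \right)} = \left(-9 + h\right) 2 = -18 + 2 h$)
$u = - \frac{10113989}{14998}$ ($u = \frac{-60869 + 191527}{-122805 + 92809} + \left(-18 + 2 \left(-326\right)\right) = \frac{130658}{-29996} - 670 = 130658 \left(- \frac{1}{29996}\right) - 670 = - \frac{65329}{14998} - 670 = - \frac{10113989}{14998} \approx -674.36$)
$\frac{1}{u} = \frac{1}{- \frac{10113989}{14998}} = - \frac{14998}{10113989}$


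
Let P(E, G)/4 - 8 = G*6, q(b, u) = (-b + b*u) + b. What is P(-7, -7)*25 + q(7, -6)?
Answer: -3442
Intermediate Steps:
q(b, u) = b*u
P(E, G) = 32 + 24*G (P(E, G) = 32 + 4*(G*6) = 32 + 4*(6*G) = 32 + 24*G)
P(-7, -7)*25 + q(7, -6) = (32 + 24*(-7))*25 + 7*(-6) = (32 - 168)*25 - 42 = -136*25 - 42 = -3400 - 42 = -3442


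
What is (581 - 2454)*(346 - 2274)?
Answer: 3611144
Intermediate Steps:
(581 - 2454)*(346 - 2274) = -1873*(-1928) = 3611144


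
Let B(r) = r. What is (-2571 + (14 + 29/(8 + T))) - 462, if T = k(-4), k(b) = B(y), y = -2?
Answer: -18085/6 ≈ -3014.2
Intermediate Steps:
k(b) = -2
T = -2
(-2571 + (14 + 29/(8 + T))) - 462 = (-2571 + (14 + 29/(8 - 2))) - 462 = (-2571 + (14 + 29/6)) - 462 = (-2571 + 113/6) - 462 = -15313/6 - 462 = -18085/6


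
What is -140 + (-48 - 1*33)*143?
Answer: -11723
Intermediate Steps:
-140 + (-48 - 1*33)*143 = -140 + (-48 - 33)*143 = -140 - 81*143 = -140 - 11583 = -11723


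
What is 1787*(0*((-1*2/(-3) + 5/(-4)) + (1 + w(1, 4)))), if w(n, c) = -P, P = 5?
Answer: 0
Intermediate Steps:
w(n, c) = -5 (w(n, c) = -1*5 = -5)
1787*(0*((-1*2/(-3) + 5/(-4)) + (1 + w(1, 4)))) = 1787*(0*((-1*2/(-3) + 5/(-4)) + (1 - 5))) = 1787*(0*((-2*(-⅓) + 5*(-¼)) - 4)) = 1787*(0*((⅔ - 5/4) - 4)) = 1787*(0*(-7/12 - 4)) = 1787*(0*(-55/12)) = 1787*0 = 0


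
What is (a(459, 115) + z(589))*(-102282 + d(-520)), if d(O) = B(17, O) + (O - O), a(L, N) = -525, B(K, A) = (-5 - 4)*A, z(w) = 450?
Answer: 7320150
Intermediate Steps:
B(K, A) = -9*A
d(O) = -9*O (d(O) = -9*O + (O - O) = -9*O + 0 = -9*O)
(a(459, 115) + z(589))*(-102282 + d(-520)) = (-525 + 450)*(-102282 - 9*(-520)) = -75*(-102282 + 4680) = -75*(-97602) = 7320150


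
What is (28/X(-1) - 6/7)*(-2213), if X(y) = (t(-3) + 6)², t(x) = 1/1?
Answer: 4426/7 ≈ 632.29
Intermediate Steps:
t(x) = 1 (t(x) = 1*1 = 1)
X(y) = 49 (X(y) = (1 + 6)² = 7² = 49)
(28/X(-1) - 6/7)*(-2213) = (28/49 - 6/7)*(-2213) = (28*(1/49) - 6*⅐)*(-2213) = (4/7 - 6/7)*(-2213) = -2/7*(-2213) = 4426/7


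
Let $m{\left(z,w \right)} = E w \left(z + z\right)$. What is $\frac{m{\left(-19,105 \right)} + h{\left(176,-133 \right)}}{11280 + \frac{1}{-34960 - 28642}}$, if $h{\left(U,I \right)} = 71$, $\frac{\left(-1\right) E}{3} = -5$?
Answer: $- \frac{3802063958}{717430559} \approx -5.2996$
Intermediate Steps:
$E = 15$ ($E = \left(-3\right) \left(-5\right) = 15$)
$m{\left(z,w \right)} = 30 w z$ ($m{\left(z,w \right)} = 15 w \left(z + z\right) = 15 w 2 z = 30 w z$)
$\frac{m{\left(-19,105 \right)} + h{\left(176,-133 \right)}}{11280 + \frac{1}{-34960 - 28642}} = \frac{30 \cdot 105 \left(-19\right) + 71}{11280 + \frac{1}{-34960 - 28642}} = \frac{-59850 + 71}{11280 + \frac{1}{-63602}} = - \frac{59779}{11280 - \frac{1}{63602}} = - \frac{59779}{\frac{717430559}{63602}} = \left(-59779\right) \frac{63602}{717430559} = - \frac{3802063958}{717430559}$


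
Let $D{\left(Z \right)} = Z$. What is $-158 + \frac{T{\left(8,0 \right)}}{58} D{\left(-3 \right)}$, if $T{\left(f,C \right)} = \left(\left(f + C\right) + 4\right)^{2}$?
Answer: $- \frac{4798}{29} \approx -165.45$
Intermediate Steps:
$T{\left(f,C \right)} = \left(4 + C + f\right)^{2}$ ($T{\left(f,C \right)} = \left(\left(C + f\right) + 4\right)^{2} = \left(4 + C + f\right)^{2}$)
$-158 + \frac{T{\left(8,0 \right)}}{58} D{\left(-3 \right)} = -158 + \frac{\left(4 + 0 + 8\right)^{2}}{58} \left(-3\right) = -158 + 12^{2} \cdot \frac{1}{58} \left(-3\right) = -158 + 144 \cdot \frac{1}{58} \left(-3\right) = -158 + \frac{72}{29} \left(-3\right) = -158 - \frac{216}{29} = - \frac{4798}{29}$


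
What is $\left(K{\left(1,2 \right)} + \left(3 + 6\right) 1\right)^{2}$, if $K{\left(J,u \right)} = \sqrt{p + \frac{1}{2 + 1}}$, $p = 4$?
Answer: $\frac{\left(27 + \sqrt{39}\right)^{2}}{9} \approx 122.8$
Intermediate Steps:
$K{\left(J,u \right)} = \frac{\sqrt{39}}{3}$ ($K{\left(J,u \right)} = \sqrt{4 + \frac{1}{2 + 1}} = \sqrt{4 + \frac{1}{3}} = \sqrt{\frac{13}{3}} = \frac{\sqrt{39}}{3}$)
$\left(K{\left(1,2 \right)} + \left(3 + 6\right) 1\right)^{2} = \left(\frac{\sqrt{39}}{3} + \left(3 + 6\right) 1\right)^{2} = \left(\frac{\sqrt{39}}{3} + 9 \cdot 1\right)^{2} = \left(\frac{\sqrt{39}}{3} + 9\right)^{2} = \left(9 + \frac{\sqrt{39}}{3}\right)^{2}$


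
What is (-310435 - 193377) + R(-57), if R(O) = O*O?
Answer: -500563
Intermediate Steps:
R(O) = O**2
(-310435 - 193377) + R(-57) = (-310435 - 193377) + (-57)**2 = -503812 + 3249 = -500563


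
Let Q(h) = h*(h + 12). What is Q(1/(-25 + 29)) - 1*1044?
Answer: -16655/16 ≈ -1040.9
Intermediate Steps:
Q(h) = h*(12 + h)
Q(1/(-25 + 29)) - 1*1044 = (12 + 1/(-25 + 29))/(-25 + 29) - 1*1044 = (12 + 1/4)/4 - 1044 = (12 + ¼)/4 - 1044 = (¼)*(49/4) - 1044 = 49/16 - 1044 = -16655/16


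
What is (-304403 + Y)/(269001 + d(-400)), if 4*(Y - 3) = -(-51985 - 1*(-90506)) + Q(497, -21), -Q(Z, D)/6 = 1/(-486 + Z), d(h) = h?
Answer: -13817337/11818444 ≈ -1.1691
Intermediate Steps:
Q(Z, D) = -6/(-486 + Z)
Y = -423605/44 (Y = 3 + (-(-51985 - 1*(-90506)) - 6/(-486 + 497))/4 = 3 + (-(-51985 + 90506) - 6/11)/4 = 3 + (-1*38521 - 6*1/11)/4 = 3 + (-38521 - 6/11)/4 = 3 + (1/4)*(-423737/11) = 3 - 423737/44 = -423605/44 ≈ -9627.4)
(-304403 + Y)/(269001 + d(-400)) = (-304403 - 423605/44)/(269001 - 400) = -13817337/44/268601 = -13817337/44*1/268601 = -13817337/11818444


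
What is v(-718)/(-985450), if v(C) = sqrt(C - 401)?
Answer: -I*sqrt(1119)/985450 ≈ -3.3945e-5*I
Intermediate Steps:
v(C) = sqrt(-401 + C)
v(-718)/(-985450) = sqrt(-401 - 718)/(-985450) = sqrt(-1119)*(-1/985450) = (I*sqrt(1119))*(-1/985450) = -I*sqrt(1119)/985450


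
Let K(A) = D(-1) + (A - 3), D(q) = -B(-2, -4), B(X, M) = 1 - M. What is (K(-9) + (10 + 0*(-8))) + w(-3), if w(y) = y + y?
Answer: -13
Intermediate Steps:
D(q) = -5 (D(q) = -(1 - 1*(-4)) = -(1 + 4) = -1*5 = -5)
w(y) = 2*y
K(A) = -8 + A (K(A) = -5 + (A - 3) = -5 + (-3 + A) = -8 + A)
(K(-9) + (10 + 0*(-8))) + w(-3) = ((-8 - 9) + (10 + 0*(-8))) + 2*(-3) = (-17 + (10 + 0)) - 6 = (-17 + 10) - 6 = -7 - 6 = -13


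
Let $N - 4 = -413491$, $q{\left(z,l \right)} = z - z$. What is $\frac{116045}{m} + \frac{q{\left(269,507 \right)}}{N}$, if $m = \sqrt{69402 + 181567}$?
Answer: $\frac{116045 \sqrt{250969}}{250969} \approx 231.64$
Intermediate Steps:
$q{\left(z,l \right)} = 0$
$N = -413487$ ($N = 4 - 413491 = -413487$)
$m = \sqrt{250969} \approx 500.97$
$\frac{116045}{m} + \frac{q{\left(269,507 \right)}}{N} = \frac{116045}{\sqrt{250969}} + \frac{0}{-413487} = 116045 \frac{\sqrt{250969}}{250969} + 0 \left(- \frac{1}{413487}\right) = \frac{116045 \sqrt{250969}}{250969} + 0 = \frac{116045 \sqrt{250969}}{250969}$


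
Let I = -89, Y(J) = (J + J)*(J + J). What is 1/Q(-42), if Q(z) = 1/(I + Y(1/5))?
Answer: -2221/25 ≈ -88.840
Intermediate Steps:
Y(J) = 4*J² (Y(J) = (2*J)*(2*J) = 4*J²)
Q(z) = -25/2221 (Q(z) = 1/(-89 + 4*(1/5)²) = 1/(-89 + 4*(⅕)²) = 1/(-89 + 4*(1/25)) = 1/(-89 + 4/25) = 1/(-2221/25) = -25/2221)
1/Q(-42) = 1/(-25/2221) = -2221/25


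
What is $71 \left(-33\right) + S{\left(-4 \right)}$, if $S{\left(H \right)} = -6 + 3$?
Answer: $-2346$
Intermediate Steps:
$S{\left(H \right)} = -3$
$71 \left(-33\right) + S{\left(-4 \right)} = 71 \left(-33\right) - 3 = -2343 - 3 = -2346$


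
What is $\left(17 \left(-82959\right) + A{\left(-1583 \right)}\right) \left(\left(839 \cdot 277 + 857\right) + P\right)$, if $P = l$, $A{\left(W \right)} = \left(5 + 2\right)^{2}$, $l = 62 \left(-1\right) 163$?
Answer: $-314703821116$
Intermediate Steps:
$l = -10106$ ($l = \left(-62\right) 163 = -10106$)
$A{\left(W \right)} = 49$ ($A{\left(W \right)} = 7^{2} = 49$)
$P = -10106$
$\left(17 \left(-82959\right) + A{\left(-1583 \right)}\right) \left(\left(839 \cdot 277 + 857\right) + P\right) = \left(17 \left(-82959\right) + 49\right) \left(\left(839 \cdot 277 + 857\right) - 10106\right) = \left(-1410303 + 49\right) \left(\left(232403 + 857\right) - 10106\right) = - 1410254 \left(233260 - 10106\right) = \left(-1410254\right) 223154 = -314703821116$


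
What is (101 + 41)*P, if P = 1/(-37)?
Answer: -142/37 ≈ -3.8378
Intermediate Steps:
P = -1/37 ≈ -0.027027
(101 + 41)*P = (101 + 41)*(-1/37) = 142*(-1/37) = -142/37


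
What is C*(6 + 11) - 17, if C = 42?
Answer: 697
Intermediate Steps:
C*(6 + 11) - 17 = 42*(6 + 11) - 17 = 42*17 - 17 = 714 - 17 = 697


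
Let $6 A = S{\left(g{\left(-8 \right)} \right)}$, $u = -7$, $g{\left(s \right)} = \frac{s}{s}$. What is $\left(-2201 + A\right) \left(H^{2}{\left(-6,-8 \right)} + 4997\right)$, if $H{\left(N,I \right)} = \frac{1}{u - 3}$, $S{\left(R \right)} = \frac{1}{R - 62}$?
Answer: $- \frac{134180878489}{12200} \approx -1.0998 \cdot 10^{7}$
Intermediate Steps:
$g{\left(s \right)} = 1$
$S{\left(R \right)} = \frac{1}{-62 + R}$
$A = - \frac{1}{366}$ ($A = \frac{1}{6 \left(-62 + 1\right)} = \frac{1}{6 \left(-61\right)} = \frac{1}{6} \left(- \frac{1}{61}\right) = - \frac{1}{366} \approx -0.0027322$)
$H{\left(N,I \right)} = - \frac{1}{10}$ ($H{\left(N,I \right)} = \frac{1}{-7 - 3} = \frac{1}{-10} = - \frac{1}{10}$)
$\left(-2201 + A\right) \left(H^{2}{\left(-6,-8 \right)} + 4997\right) = \left(-2201 - \frac{1}{366}\right) \left(\left(- \frac{1}{10}\right)^{2} + 4997\right) = - \frac{805567 \left(\frac{1}{100} + 4997\right)}{366} = \left(- \frac{805567}{366}\right) \frac{499701}{100} = - \frac{134180878489}{12200}$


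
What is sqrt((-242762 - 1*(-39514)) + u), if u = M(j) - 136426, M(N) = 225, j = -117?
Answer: I*sqrt(339449) ≈ 582.62*I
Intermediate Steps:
u = -136201 (u = 225 - 136426 = -136201)
sqrt((-242762 - 1*(-39514)) + u) = sqrt((-242762 - 1*(-39514)) - 136201) = sqrt((-242762 + 39514) - 136201) = sqrt(-203248 - 136201) = sqrt(-339449) = I*sqrt(339449)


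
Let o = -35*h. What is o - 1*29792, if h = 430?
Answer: -44842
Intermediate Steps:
o = -15050 (o = -35*430 = -15050)
o - 1*29792 = -15050 - 1*29792 = -15050 - 29792 = -44842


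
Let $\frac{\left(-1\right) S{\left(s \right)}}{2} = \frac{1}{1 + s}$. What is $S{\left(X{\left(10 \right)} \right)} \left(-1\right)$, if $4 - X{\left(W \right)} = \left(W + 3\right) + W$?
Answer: $- \frac{1}{9} \approx -0.11111$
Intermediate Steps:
$X{\left(W \right)} = 1 - 2 W$ ($X{\left(W \right)} = 4 - \left(\left(W + 3\right) + W\right) = 4 - \left(\left(3 + W\right) + W\right) = 4 - \left(3 + 2 W\right) = 1 - 2 W$)
$S{\left(s \right)} = - \frac{2}{1 + s}$
$S{\left(X{\left(10 \right)} \right)} \left(-1\right) = - \frac{2}{1 + \left(1 - 20\right)} \left(-1\right) = - \frac{2}{1 - 19} \left(-1\right) = - \frac{2}{-18} \left(-1\right) = \left(-2\right) \left(- \frac{1}{18}\right) \left(-1\right) = \frac{1}{9} \left(-1\right) = - \frac{1}{9}$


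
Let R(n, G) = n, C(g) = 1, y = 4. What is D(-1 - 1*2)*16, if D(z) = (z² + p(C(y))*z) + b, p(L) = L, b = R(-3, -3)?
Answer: 48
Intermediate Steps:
b = -3
D(z) = -3 + z + z² (D(z) = (z² + 1*z) - 3 = (z² + z) - 3 = (z + z²) - 3 = -3 + z + z²)
D(-1 - 1*2)*16 = (-3 + (-1 - 1*2) + (-1 - 1*2)²)*16 = (-3 + (-1 - 2) + (-1 - 2)²)*16 = (-3 - 3 + (-3)²)*16 = (-3 - 3 + 9)*16 = 3*16 = 48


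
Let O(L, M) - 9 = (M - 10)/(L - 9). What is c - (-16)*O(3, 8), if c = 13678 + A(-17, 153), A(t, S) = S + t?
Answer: 41890/3 ≈ 13963.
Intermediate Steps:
O(L, M) = 9 + (-10 + M)/(-9 + L) (O(L, M) = 9 + (M - 10)/(L - 9) = 9 + (-10 + M)/(-9 + L))
c = 13814 (c = 13678 + (153 - 17) = 13678 + 136 = 13814)
c - (-16)*O(3, 8) = 13814 - (-16)*(-91 + 8 + 9*3)/(-9 + 3) = 13814 - (-16)*(-91 + 8 + 27)/(-6) = 13814 - (-16)*(-⅙*(-56)) = 13814 - (-16)*28/3 = 13814 - 1*(-448/3) = 13814 + 448/3 = 41890/3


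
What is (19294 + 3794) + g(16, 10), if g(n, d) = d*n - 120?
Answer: 23128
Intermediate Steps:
g(n, d) = -120 + d*n
(19294 + 3794) + g(16, 10) = (19294 + 3794) + (-120 + 10*16) = 23088 + (-120 + 160) = 23088 + 40 = 23128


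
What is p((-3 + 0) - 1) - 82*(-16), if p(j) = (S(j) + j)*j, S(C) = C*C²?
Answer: 1584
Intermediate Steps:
S(C) = C³
p(j) = j*(j + j³) (p(j) = (j³ + j)*j = (j + j³)*j = j*(j + j³))
p((-3 + 0) - 1) - 82*(-16) = (((-3 + 0) - 1)² + ((-3 + 0) - 1)⁴) - 82*(-16) = ((-3 - 1)² + (-3 - 1)⁴) + 1312 = ((-4)² + (-4)⁴) + 1312 = (16 + 256) + 1312 = 272 + 1312 = 1584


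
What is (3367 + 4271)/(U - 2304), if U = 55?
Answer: -7638/2249 ≈ -3.3962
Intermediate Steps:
(3367 + 4271)/(U - 2304) = (3367 + 4271)/(55 - 2304) = 7638/(-2249) = 7638*(-1/2249) = -7638/2249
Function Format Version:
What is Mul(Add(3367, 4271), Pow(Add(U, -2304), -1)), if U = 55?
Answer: Rational(-7638, 2249) ≈ -3.3962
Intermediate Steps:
Mul(Add(3367, 4271), Pow(Add(U, -2304), -1)) = Mul(Add(3367, 4271), Pow(Add(55, -2304), -1)) = Mul(7638, Pow(-2249, -1)) = Mul(7638, Rational(-1, 2249)) = Rational(-7638, 2249)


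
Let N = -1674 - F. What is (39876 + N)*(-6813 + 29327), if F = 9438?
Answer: 647592696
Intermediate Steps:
N = -11112 (N = -1674 - 1*9438 = -1674 - 9438 = -11112)
(39876 + N)*(-6813 + 29327) = (39876 - 11112)*(-6813 + 29327) = 28764*22514 = 647592696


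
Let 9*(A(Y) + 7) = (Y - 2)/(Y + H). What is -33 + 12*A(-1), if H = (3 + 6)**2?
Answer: -2341/20 ≈ -117.05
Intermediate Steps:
H = 81 (H = 9**2 = 81)
A(Y) = -7 + (-2 + Y)/(9*(81 + Y)) (A(Y) = -7 + ((Y - 2)/(Y + 81))/9 = -7 + ((-2 + Y)/(81 + Y))/9 = -7 + (-2 + Y)/(9*(81 + Y)))
-33 + 12*A(-1) = -33 + 12*((-5105 - 62*(-1))/(9*(81 - 1))) = -33 + 12*((1/9)*(-5105 + 62)/80) = -33 + 12*((1/9)*(1/80)*(-5043)) = -33 + 12*(-1681/240) = -33 - 1681/20 = -2341/20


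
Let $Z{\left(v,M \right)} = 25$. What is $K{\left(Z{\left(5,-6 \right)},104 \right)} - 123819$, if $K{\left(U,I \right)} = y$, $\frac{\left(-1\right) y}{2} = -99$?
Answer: $-123621$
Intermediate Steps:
$y = 198$ ($y = \left(-2\right) \left(-99\right) = 198$)
$K{\left(U,I \right)} = 198$
$K{\left(Z{\left(5,-6 \right)},104 \right)} - 123819 = 198 - 123819 = -123621$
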